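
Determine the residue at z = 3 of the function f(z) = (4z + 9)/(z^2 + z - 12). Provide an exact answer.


Step 1: Q(z) = z^2 + z - 12 = (z - 3)(z + 4)
Step 2: Q'(z) = 2z + 1
Step 3: Q'(3) = 7, P(3) = 21
Step 4: Res = P(3)/Q'(3) = 21/7 = 3

3


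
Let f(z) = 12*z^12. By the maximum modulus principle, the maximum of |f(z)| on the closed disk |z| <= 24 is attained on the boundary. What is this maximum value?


Step 1: On |z| = 24, |f(z)| = 12 * |z|^12 = 12 * 24^12
Step 2: By maximum modulus principle, maximum is on boundary.
Step 3: Maximum = 12 * 36520347436056576 = 438244169232678912

438244169232678912


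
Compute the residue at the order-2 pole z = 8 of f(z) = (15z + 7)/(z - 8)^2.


Step 1: Pole of order 2 at z = 8
Step 2: Res = lim d/dz [(z - 8)^2 * f(z)] as z -> 8
Step 3: (z - 8)^2 * f(z) = 15z + 7
Step 4: d/dz[15z + 7] = 15

15


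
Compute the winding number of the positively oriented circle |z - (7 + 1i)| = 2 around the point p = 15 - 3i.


Step 1: Center c = (7, 1), radius = 2
Step 2: |p - c|^2 = 8^2 + (-4)^2 = 80
Step 3: r^2 = 4
Step 4: |p-c| > r so winding number = 0

0


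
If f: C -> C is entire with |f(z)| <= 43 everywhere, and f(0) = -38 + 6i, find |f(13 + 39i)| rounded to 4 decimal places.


Step 1: By Liouville's theorem, a bounded entire function is constant.
Step 2: f(z) = f(0) = -38 + 6i for all z.
Step 3: |f(w)| = |-38 + 6i| = sqrt(1444 + 36)
Step 4: = 38.4708

38.4708


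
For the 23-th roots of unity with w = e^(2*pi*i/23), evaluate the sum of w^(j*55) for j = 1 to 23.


Step 1: The sum sum_{j=1}^{n} w^(k*j) equals n if n | k, else 0.
Step 2: Here n = 23, k = 55
Step 3: Does n divide k? 23 | 55 -> False
Step 4: Sum = 0

0


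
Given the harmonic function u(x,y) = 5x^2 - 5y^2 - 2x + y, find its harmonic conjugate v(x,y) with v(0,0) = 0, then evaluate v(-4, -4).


Step 1: v_x = -u_y = 10y - 1
Step 2: v_y = u_x = 10x - 2
Step 3: v = 10xy - x - 2y + C
Step 4: v(0,0) = 0 => C = 0
Step 5: v(-4, -4) = 172

172


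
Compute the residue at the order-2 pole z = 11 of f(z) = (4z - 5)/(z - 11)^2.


Step 1: Pole of order 2 at z = 11
Step 2: Res = lim d/dz [(z - 11)^2 * f(z)] as z -> 11
Step 3: (z - 11)^2 * f(z) = 4z - 5
Step 4: d/dz[4z - 5] = 4

4


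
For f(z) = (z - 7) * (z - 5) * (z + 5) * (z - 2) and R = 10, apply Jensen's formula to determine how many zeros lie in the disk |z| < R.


Jensen's formula: (1/2pi)*integral log|f(Re^it)|dt = log|f(0)| + sum_{|a_k|<R} log(R/|a_k|)
Step 1: f(0) = (-7) * (-5) * 5 * (-2) = -350
Step 2: log|f(0)| = log|7| + log|5| + log|-5| + log|2| = 5.8579
Step 3: Zeros inside |z| < 10: 7, 5, -5, 2
Step 4: Jensen sum = log(10/7) + log(10/5) + log(10/5) + log(10/2) = 3.3524
Step 5: n(R) = number of terms in the Jensen sum = count of zeros inside |z| < 10 = 4

4


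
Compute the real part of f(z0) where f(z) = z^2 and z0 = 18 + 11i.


Step 1: z0 = 18 + 11i
Step 2: z0^2 = 18^2 - 11^2 + 396i
Step 3: real part = 324 - 121 = 203

203


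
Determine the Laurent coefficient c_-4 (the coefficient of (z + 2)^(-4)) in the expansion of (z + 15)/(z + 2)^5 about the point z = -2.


Step 1: Write the numerator in powers of (z + 2): z + 15 = (z + 2) + (1*(-2) + 15) = (z + 2) + 13
Step 2: Divide by (z + 2)^5: f(z) = 13(z + 2)^(-5) + (z + 2)^(-4)
Step 3: This finite sum is the Laurent series of f about z = -2.
Step 4: Coefficient of (z + 2)^(-4) = coefficient of (z + 2) in the re-centred numerator = 1

1


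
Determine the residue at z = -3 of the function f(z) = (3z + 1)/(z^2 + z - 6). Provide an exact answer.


Step 1: Q(z) = z^2 + z - 6 = (z + 3)(z - 2)
Step 2: Q'(z) = 2z + 1
Step 3: Q'(-3) = -5, P(-3) = -8
Step 4: Res = P(-3)/Q'(-3) = -8/(-5) = 8/5

8/5


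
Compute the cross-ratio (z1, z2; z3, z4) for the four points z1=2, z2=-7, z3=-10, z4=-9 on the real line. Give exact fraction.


Step 1: (z1-z3)(z2-z4) = 12 * 2 = 24
Step 2: (z1-z4)(z2-z3) = 11 * 3 = 33
Step 3: Cross-ratio = 24/33 = 8/11

8/11


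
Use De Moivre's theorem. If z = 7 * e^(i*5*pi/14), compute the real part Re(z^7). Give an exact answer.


Step 1: By De Moivre's theorem, z^7 = 7^7 * e^(i*7*5*pi/14) = 823543 * (cos(5*pi/2) + i*sin(5*pi/2))
Step 2: |z|^7 = 7^7 = 823543
Step 3: Reduce the angle mod 2*pi: 5*pi/2 - 2*pi = pi/2
Step 4: cos(pi/2) = 0
Step 5: Re(z^7) = 823543 * 0 = 0

0


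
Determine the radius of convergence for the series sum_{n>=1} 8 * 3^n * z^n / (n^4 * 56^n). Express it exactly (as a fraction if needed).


Step 1: General term a_n = 8 * 3^n / (n^4 * 56^n)
Step 2: By the root test, |a_n|^(1/n) = 8^(1/n) * 3 / (n^(4/n) * 56) -> 3/56 as n -> infinity (since 8^(1/n) -> 1 and n^(4/n) -> 1)
Step 3: R = 1/lim|a_n|^(1/n) = 56/3

56/3


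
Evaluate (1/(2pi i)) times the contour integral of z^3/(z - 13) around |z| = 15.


Step 1: f(z) = z^3, a = 13 is inside |z| = 15
Step 2: By Cauchy integral formula: (1/(2pi*i)) * integral = f(a)
Step 3: f(13) = 13^3 = 2197

2197


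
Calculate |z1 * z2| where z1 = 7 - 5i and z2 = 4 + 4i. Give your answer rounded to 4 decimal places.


Step 1: |z1| = sqrt(7^2 + (-5)^2) = sqrt(74)
Step 2: |z2| = sqrt(4^2 + 4^2) = sqrt(32)
Step 3: |z1*z2| = |z1|*|z2| = sqrt(74) * sqrt(32) = sqrt(74 * 32) = sqrt(2368)
Step 4: = 48.6621

48.6621


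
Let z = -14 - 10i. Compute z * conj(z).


Step 1: conj(z) = -14 + 10i
Step 2: z * conj(z) = (-14)^2 + (-10)^2
Step 3: = 196 + 100 = 296

296


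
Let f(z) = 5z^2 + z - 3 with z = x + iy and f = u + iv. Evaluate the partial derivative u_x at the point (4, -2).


Step 1: f(z) = 5(x+iy)^2 + (x+iy) - 3
Step 2: u = 5(x^2 - y^2) + x - 3
Step 3: u_x = 10x + 1
Step 4: At (4, -2): u_x = 40 + 1 = 41

41


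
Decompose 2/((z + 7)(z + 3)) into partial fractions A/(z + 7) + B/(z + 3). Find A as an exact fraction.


Step 1: Multiply both sides by (z + 7) and set z = -7
Step 2: A = 2 / (-7 + 3)
Step 3: A = 2 / (-4)
Step 4: A = -1/2

-1/2


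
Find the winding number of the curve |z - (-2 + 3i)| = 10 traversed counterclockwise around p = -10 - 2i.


Step 1: Center c = (-2, 3), radius = 10
Step 2: |p - c|^2 = (-8)^2 + (-5)^2 = 89
Step 3: r^2 = 100
Step 4: |p-c| < r so winding number = 1

1


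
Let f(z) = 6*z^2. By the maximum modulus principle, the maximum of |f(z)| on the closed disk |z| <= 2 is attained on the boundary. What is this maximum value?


Step 1: On |z| = 2, |f(z)| = 6 * |z|^2 = 6 * 2^2
Step 2: By maximum modulus principle, maximum is on boundary.
Step 3: Maximum = 6 * 4 = 24

24


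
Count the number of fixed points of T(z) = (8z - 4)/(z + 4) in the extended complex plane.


Step 1: Fixed points satisfy T(z) = z
Step 2: z^2 - 4z + 4 = 0
Step 3: Discriminant = (-4)^2 - 4*1*4 = 0
Step 4: Number of fixed points = 1

1


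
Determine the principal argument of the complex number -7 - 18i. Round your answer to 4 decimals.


Step 1: z = -7 - 18i
Step 2: arg(z) = atan2(-18, -7)
Step 3: arg(z) = -1.9417

-1.9417


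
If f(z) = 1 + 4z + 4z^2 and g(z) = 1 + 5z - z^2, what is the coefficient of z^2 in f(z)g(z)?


Step 1: z^2 term in f*g comes from: (1)*(-z^2) + (4z)*(5z) + (4z^2)*(1)
Step 2: = -1 + 20 + 4
Step 3: = 23

23


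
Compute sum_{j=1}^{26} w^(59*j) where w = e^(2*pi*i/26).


Step 1: The sum sum_{j=1}^{n} w^(k*j) equals n if n | k, else 0.
Step 2: Here n = 26, k = 59
Step 3: Does n divide k? 26 | 59 -> False
Step 4: Sum = 0

0


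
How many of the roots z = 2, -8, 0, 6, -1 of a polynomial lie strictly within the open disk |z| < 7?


Step 1: Check each root:
  z = 2: |2| = 2 < 7
  z = -8: |-8| = 8 >= 7
  z = 0: |0| = 0 < 7
  z = 6: |6| = 6 < 7
  z = -1: |-1| = 1 < 7
Step 2: Count = 4

4


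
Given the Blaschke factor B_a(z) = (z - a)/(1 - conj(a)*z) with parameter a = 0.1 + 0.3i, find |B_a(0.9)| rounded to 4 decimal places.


Step 1: Numerator z0 - a = 0.9 - (0.1 + 0.3i) = 0.8 - 0.3i
Step 2: Denominator 1 - conj(a)*z0 = 1 - (0.1 - 0.3i)*0.9 = 0.91 + 0.27i
Step 3: |z0 - a|^2 = 0.8^2 + (-0.3)^2 = 0.73; |1 - conj(a)*z0|^2 = 0.91^2 + 0.27^2 = 0.901
Step 4: |B_a(0.9)| = sqrt(0.73 / 0.901) = sqrt(0.810211)
Step 5: = 0.9001

0.9001


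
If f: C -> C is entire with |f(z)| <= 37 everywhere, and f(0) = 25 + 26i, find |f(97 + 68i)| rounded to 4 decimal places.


Step 1: By Liouville's theorem, a bounded entire function is constant.
Step 2: f(z) = f(0) = 25 + 26i for all z.
Step 3: |f(w)| = |25 + 26i| = sqrt(625 + 676)
Step 4: = 36.0694

36.0694


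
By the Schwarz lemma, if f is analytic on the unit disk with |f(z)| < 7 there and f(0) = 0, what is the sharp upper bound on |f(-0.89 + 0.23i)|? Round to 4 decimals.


Step 1: g = f/7 maps D -> D with g(0) = 0, so by the Schwarz lemma |g(z)| <= |z|, i.e. |f(z)| <= 7|z|; this is sharp (f(z) = 7z).
Step 2: |z0|^2 = (-0.89)^2 + 0.23^2 = 0.845
Step 3: |z0| = sqrt(0.845) = 0.919239
Step 4: Best bound = 7 * |z0| = 7 * 0.919239 = 6.4347

6.4347


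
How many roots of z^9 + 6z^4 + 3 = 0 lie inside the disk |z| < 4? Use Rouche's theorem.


Step 1: On |z| = 4 the three terms have sizes |z^9| = 4^9 = 262144, |6z^4| = 6*4^4 = 1536, |3| = 3
Step 2: The dominant term is g(z) = z^9; let h(z) = 6z^4 + 3 so f = g + h
Step 3: On |z| = 4: |g| = 262144 and |h| <= 1536 + 3 = 1539
Step 4: Since 262144 > 1539, |h| < |g| on |z| = 4, so by Rouche f has the same number of zeros as g inside |z| < 4
Step 5: g(z) = z^9 has 9 zeros (all at the origin) inside |z| < 4. Answer = 9

9


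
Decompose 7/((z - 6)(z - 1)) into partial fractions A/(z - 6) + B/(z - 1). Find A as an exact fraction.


Step 1: Multiply both sides by (z - 6) and set z = 6
Step 2: A = 7 / (6 - 1)
Step 3: A = 7 / 5
Step 4: A = 7/5

7/5


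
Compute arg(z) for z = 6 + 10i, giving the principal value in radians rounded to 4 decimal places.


Step 1: z = 6 + 10i
Step 2: arg(z) = atan2(10, 6)
Step 3: arg(z) = 1.0304

1.0304


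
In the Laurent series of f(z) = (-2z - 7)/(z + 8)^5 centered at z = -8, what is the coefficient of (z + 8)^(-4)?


Step 1: Write the numerator in powers of (z + 8): -2z - 7 = -2(z + 8) + (-2*(-8) - 7) = -2(z + 8) + 9
Step 2: Divide by (z + 8)^5: f(z) = 9(z + 8)^(-5) - 2(z + 8)^(-4)
Step 3: This finite sum is the Laurent series of f about z = -8.
Step 4: Coefficient of (z + 8)^(-4) = coefficient of (z + 8) in the re-centred numerator = -2

-2


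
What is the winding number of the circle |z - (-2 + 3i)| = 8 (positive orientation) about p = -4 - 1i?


Step 1: Center c = (-2, 3), radius = 8
Step 2: |p - c|^2 = (-2)^2 + (-4)^2 = 20
Step 3: r^2 = 64
Step 4: |p-c| < r so winding number = 1

1


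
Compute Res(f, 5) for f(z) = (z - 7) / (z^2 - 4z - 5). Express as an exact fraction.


Step 1: Q(z) = z^2 - 4z - 5 = (z - 5)(z + 1)
Step 2: Q'(z) = 2z - 4
Step 3: Q'(5) = 6, P(5) = -2
Step 4: Res = P(5)/Q'(5) = -2/6 = -1/3

-1/3


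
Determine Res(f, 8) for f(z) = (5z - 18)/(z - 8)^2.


Step 1: Pole of order 2 at z = 8
Step 2: Res = lim d/dz [(z - 8)^2 * f(z)] as z -> 8
Step 3: (z - 8)^2 * f(z) = 5z - 18
Step 4: d/dz[5z - 18] = 5

5


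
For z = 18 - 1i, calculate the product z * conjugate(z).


Step 1: conj(z) = 18 + 1i
Step 2: z * conj(z) = 18^2 + (-1)^2
Step 3: = 324 + 1 = 325

325


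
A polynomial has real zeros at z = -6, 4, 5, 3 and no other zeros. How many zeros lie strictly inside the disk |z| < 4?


Step 1: Check each root:
  z = -6: |-6| = 6 >= 4
  z = 4: |4| = 4 >= 4
  z = 5: |5| = 5 >= 4
  z = 3: |3| = 3 < 4
Step 2: Count = 1

1


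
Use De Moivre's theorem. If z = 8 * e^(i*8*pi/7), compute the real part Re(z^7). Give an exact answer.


Step 1: By De Moivre's theorem, z^7 = 8^7 * e^(i*7*8*pi/7) = 2097152 * (cos(8*pi) + i*sin(8*pi))
Step 2: |z|^7 = 8^7 = 2097152
Step 3: Reduce the angle mod 2*pi: 8*pi - 8*pi = 0
Step 4: cos(0) = 1
Step 5: Re(z^7) = 2097152 * 1 = 2097152

2097152


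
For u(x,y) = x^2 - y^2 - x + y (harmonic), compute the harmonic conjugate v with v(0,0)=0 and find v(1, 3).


Step 1: v_x = -u_y = 2y - 1
Step 2: v_y = u_x = 2x - 1
Step 3: v = 2xy - x - y + C
Step 4: v(0,0) = 0 => C = 0
Step 5: v(1, 3) = 2

2


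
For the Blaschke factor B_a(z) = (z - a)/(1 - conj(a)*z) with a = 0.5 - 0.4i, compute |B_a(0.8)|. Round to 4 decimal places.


Step 1: Numerator z0 - a = 0.8 - (0.5 - 0.4i) = 0.3 + 0.4i
Step 2: Denominator 1 - conj(a)*z0 = 1 - (0.5 + 0.4i)*0.8 = 0.6 - 0.32i
Step 3: |z0 - a|^2 = 0.3^2 + 0.4^2 = 0.25; |1 - conj(a)*z0|^2 = 0.6^2 + (-0.32)^2 = 0.4624
Step 4: |B_a(0.8)| = sqrt(0.25 / 0.4624) = sqrt(0.540657)
Step 5: = 0.7353

0.7353


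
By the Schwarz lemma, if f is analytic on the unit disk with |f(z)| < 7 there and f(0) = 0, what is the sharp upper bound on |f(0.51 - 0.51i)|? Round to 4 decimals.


Step 1: g = f/7 maps D -> D with g(0) = 0, so by the Schwarz lemma |g(z)| <= |z|, i.e. |f(z)| <= 7|z|; this is sharp (f(z) = 7z).
Step 2: |z0|^2 = 0.51^2 + (-0.51)^2 = 0.5202
Step 3: |z0| = sqrt(0.5202) = 0.721249
Step 4: Best bound = 7 * |z0| = 7 * 0.721249 = 5.0487

5.0487


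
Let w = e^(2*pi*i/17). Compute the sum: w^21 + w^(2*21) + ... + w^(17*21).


Step 1: The sum sum_{j=1}^{n} w^(k*j) equals n if n | k, else 0.
Step 2: Here n = 17, k = 21
Step 3: Does n divide k? 17 | 21 -> False
Step 4: Sum = 0

0


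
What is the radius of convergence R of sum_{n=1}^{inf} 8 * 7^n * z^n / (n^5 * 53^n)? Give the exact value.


Step 1: General term a_n = 8 * 7^n / (n^5 * 53^n)
Step 2: By the root test, |a_n|^(1/n) = 8^(1/n) * 7 / (n^(5/n) * 53) -> 7/53 as n -> infinity (since 8^(1/n) -> 1 and n^(5/n) -> 1)
Step 3: R = 1/lim|a_n|^(1/n) = 53/7

53/7


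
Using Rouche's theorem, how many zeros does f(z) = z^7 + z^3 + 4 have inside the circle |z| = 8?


Step 1: On |z| = 8 the three terms have sizes |z^7| = 8^7 = 2097152, |z^3| = 8^3 = 512, |4| = 4
Step 2: The dominant term is g(z) = z^7; let h(z) = z^3 + 4 so f = g + h
Step 3: On |z| = 8: |g| = 2097152 and |h| <= 512 + 4 = 516
Step 4: Since 2097152 > 516, |h| < |g| on |z| = 8, so by Rouche f has the same number of zeros as g inside |z| < 8
Step 5: g(z) = z^7 has 7 zeros (all at the origin) inside |z| < 8. Answer = 7

7


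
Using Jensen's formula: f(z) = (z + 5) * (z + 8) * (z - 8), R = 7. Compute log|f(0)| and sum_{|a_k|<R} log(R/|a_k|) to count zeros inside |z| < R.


Jensen's formula: (1/2pi)*integral log|f(Re^it)|dt = log|f(0)| + sum_{|a_k|<R} log(R/|a_k|)
Step 1: f(0) = 5 * 8 * (-8) = -320
Step 2: log|f(0)| = log|-5| + log|-8| + log|8| = 5.7683
Step 3: Zeros inside |z| < 7: -5
Step 4: Jensen sum = log(7/5) = 0.3365
Step 5: n(R) = number of terms in the Jensen sum = count of zeros inside |z| < 7 = 1

1


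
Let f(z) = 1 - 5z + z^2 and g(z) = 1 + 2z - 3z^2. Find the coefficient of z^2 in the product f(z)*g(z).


Step 1: z^2 term in f*g comes from: (1)*(-3z^2) + (-5z)*(2z) + (z^2)*(1)
Step 2: = -3 - 10 + 1
Step 3: = -12

-12


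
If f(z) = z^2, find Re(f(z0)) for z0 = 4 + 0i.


Step 1: z0 = 4 + 0i
Step 2: z0^2 = 4^2 - 0^2 + 0i
Step 3: real part = 16 - 0 = 16

16


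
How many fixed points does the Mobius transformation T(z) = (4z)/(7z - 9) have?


Step 1: Fixed points satisfy T(z) = z
Step 2: 7z^2 - 13z = 0
Step 3: Discriminant = (-13)^2 - 4*7*0 = 169
Step 4: Number of fixed points = 2

2


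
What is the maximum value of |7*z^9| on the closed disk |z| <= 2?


Step 1: On |z| = 2, |f(z)| = 7 * |z|^9 = 7 * 2^9
Step 2: By maximum modulus principle, maximum is on boundary.
Step 3: Maximum = 7 * 512 = 3584

3584


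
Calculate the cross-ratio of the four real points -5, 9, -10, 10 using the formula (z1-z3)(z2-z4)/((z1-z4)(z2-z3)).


Step 1: (z1-z3)(z2-z4) = 5 * (-1) = -5
Step 2: (z1-z4)(z2-z3) = (-15) * 19 = -285
Step 3: Cross-ratio = 5/285 = 1/57

1/57


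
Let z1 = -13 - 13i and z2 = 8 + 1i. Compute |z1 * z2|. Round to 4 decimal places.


Step 1: |z1| = sqrt((-13)^2 + (-13)^2) = sqrt(338)
Step 2: |z2| = sqrt(8^2 + 1^2) = sqrt(65)
Step 3: |z1*z2| = |z1|*|z2| = sqrt(338) * sqrt(65) = sqrt(338 * 65) = sqrt(21970)
Step 4: = 148.2228

148.2228


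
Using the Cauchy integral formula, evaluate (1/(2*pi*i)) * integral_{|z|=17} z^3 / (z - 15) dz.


Step 1: f(z) = z^3, a = 15 is inside |z| = 17
Step 2: By Cauchy integral formula: (1/(2pi*i)) * integral = f(a)
Step 3: f(15) = 15^3 = 3375

3375


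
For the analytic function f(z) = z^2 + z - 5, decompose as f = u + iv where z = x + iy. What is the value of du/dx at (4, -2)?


Step 1: f(z) = (x+iy)^2 + (x+iy) - 5
Step 2: u = (x^2 - y^2) + x - 5
Step 3: u_x = 2x + 1
Step 4: At (4, -2): u_x = 8 + 1 = 9

9


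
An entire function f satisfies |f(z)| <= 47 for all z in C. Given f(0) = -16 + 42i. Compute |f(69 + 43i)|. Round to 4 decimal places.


Step 1: By Liouville's theorem, a bounded entire function is constant.
Step 2: f(z) = f(0) = -16 + 42i for all z.
Step 3: |f(w)| = |-16 + 42i| = sqrt(256 + 1764)
Step 4: = 44.9444

44.9444


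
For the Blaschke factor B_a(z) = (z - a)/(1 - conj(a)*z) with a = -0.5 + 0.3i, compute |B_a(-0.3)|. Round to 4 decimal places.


Step 1: Numerator z0 - a = -0.3 - (-0.5 + 0.3i) = 0.2 - 0.3i
Step 2: Denominator 1 - conj(a)*z0 = 1 - (-0.5 - 0.3i)*(-0.3) = 0.85 - 0.09i
Step 3: |z0 - a|^2 = 0.2^2 + (-0.3)^2 = 0.13; |1 - conj(a)*z0|^2 = 0.85^2 + (-0.09)^2 = 0.7306
Step 4: |B_a(-0.3)| = sqrt(0.13 / 0.7306) = sqrt(0.177936)
Step 5: = 0.4218

0.4218


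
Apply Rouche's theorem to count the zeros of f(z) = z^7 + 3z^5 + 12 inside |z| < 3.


Step 1: On |z| = 3 the three terms have sizes |z^7| = 3^7 = 2187, |3z^5| = 3*3^5 = 729, |12| = 12
Step 2: The dominant term is g(z) = z^7; let h(z) = 3z^5 + 12 so f = g + h
Step 3: On |z| = 3: |g| = 2187 and |h| <= 729 + 12 = 741
Step 4: Since 2187 > 741, |h| < |g| on |z| = 3, so by Rouche f has the same number of zeros as g inside |z| < 3
Step 5: g(z) = z^7 has 7 zeros (all at the origin) inside |z| < 3. Answer = 7

7


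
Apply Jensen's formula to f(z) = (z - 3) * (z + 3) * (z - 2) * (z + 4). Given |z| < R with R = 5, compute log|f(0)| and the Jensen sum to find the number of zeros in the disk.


Jensen's formula: (1/2pi)*integral log|f(Re^it)|dt = log|f(0)| + sum_{|a_k|<R} log(R/|a_k|)
Step 1: f(0) = (-3) * 3 * (-2) * 4 = 72
Step 2: log|f(0)| = log|3| + log|-3| + log|2| + log|-4| = 4.2767
Step 3: Zeros inside |z| < 5: 3, -3, 2, -4
Step 4: Jensen sum = log(5/3) + log(5/3) + log(5/2) + log(5/4) = 2.1611
Step 5: n(R) = number of terms in the Jensen sum = count of zeros inside |z| < 5 = 4

4


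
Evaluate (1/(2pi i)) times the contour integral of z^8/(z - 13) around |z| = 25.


Step 1: f(z) = z^8, a = 13 is inside |z| = 25
Step 2: By Cauchy integral formula: (1/(2pi*i)) * integral = f(a)
Step 3: f(13) = 13^8 = 815730721

815730721


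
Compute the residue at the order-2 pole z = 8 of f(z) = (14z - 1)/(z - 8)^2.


Step 1: Pole of order 2 at z = 8
Step 2: Res = lim d/dz [(z - 8)^2 * f(z)] as z -> 8
Step 3: (z - 8)^2 * f(z) = 14z - 1
Step 4: d/dz[14z - 1] = 14

14


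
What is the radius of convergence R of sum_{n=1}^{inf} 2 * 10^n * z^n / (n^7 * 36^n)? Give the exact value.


Step 1: General term a_n = 2 * 10^n / (n^7 * 36^n)
Step 2: By the root test, |a_n|^(1/n) = 2^(1/n) * 10 / (n^(7/n) * 36) -> 10/36 as n -> infinity (since 2^(1/n) -> 1 and n^(7/n) -> 1)
Step 3: R = 1/lim|a_n|^(1/n) = 36/10 = 18/5

18/5


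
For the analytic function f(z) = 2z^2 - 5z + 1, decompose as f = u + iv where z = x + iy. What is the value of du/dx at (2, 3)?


Step 1: f(z) = 2(x+iy)^2 - 5(x+iy) + 1
Step 2: u = 2(x^2 - y^2) - 5x + 1
Step 3: u_x = 4x - 5
Step 4: At (2, 3): u_x = 8 - 5 = 3

3


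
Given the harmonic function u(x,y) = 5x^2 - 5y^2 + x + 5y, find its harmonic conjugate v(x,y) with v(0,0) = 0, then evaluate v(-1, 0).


Step 1: v_x = -u_y = 10y - 5
Step 2: v_y = u_x = 10x + 1
Step 3: v = 10xy - 5x + y + C
Step 4: v(0,0) = 0 => C = 0
Step 5: v(-1, 0) = 5

5


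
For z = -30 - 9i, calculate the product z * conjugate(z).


Step 1: conj(z) = -30 + 9i
Step 2: z * conj(z) = (-30)^2 + (-9)^2
Step 3: = 900 + 81 = 981

981


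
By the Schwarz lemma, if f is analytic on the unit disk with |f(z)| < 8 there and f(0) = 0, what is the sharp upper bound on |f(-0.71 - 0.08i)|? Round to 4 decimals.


Step 1: g = f/8 maps D -> D with g(0) = 0, so by the Schwarz lemma |g(z)| <= |z|, i.e. |f(z)| <= 8|z|; this is sharp (f(z) = 8z).
Step 2: |z0|^2 = (-0.71)^2 + (-0.08)^2 = 0.5105
Step 3: |z0| = sqrt(0.5105) = 0.714493
Step 4: Best bound = 8 * |z0| = 8 * 0.714493 = 5.7159

5.7159


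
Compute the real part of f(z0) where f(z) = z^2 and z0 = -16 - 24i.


Step 1: z0 = -16 - 24i
Step 2: z0^2 = (-16)^2 - (-24)^2 + 768i
Step 3: real part = 256 - 576 = -320

-320


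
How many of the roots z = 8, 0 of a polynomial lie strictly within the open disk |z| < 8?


Step 1: Check each root:
  z = 8: |8| = 8 >= 8
  z = 0: |0| = 0 < 8
Step 2: Count = 1

1


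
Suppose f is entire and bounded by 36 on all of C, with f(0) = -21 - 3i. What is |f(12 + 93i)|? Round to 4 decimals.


Step 1: By Liouville's theorem, a bounded entire function is constant.
Step 2: f(z) = f(0) = -21 - 3i for all z.
Step 3: |f(w)| = |-21 - 3i| = sqrt(441 + 9)
Step 4: = 21.2132

21.2132


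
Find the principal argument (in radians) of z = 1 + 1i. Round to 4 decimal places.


Step 1: z = 1 + 1i
Step 2: arg(z) = atan2(1, 1)
Step 3: arg(z) = 0.7854

0.7854


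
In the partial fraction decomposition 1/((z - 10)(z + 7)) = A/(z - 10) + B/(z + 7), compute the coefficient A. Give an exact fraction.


Step 1: Multiply both sides by (z - 10) and set z = 10
Step 2: A = 1 / (10 + 7)
Step 3: A = 1 / 17
Step 4: A = 1/17

1/17


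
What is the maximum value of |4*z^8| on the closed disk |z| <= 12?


Step 1: On |z| = 12, |f(z)| = 4 * |z|^8 = 4 * 12^8
Step 2: By maximum modulus principle, maximum is on boundary.
Step 3: Maximum = 4 * 429981696 = 1719926784

1719926784


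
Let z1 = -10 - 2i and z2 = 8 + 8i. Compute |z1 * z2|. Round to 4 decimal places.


Step 1: |z1| = sqrt((-10)^2 + (-2)^2) = sqrt(104)
Step 2: |z2| = sqrt(8^2 + 8^2) = sqrt(128)
Step 3: |z1*z2| = |z1|*|z2| = sqrt(104) * sqrt(128) = sqrt(104 * 128) = sqrt(13312)
Step 4: = 115.3776

115.3776


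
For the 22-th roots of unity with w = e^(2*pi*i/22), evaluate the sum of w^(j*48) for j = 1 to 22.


Step 1: The sum sum_{j=1}^{n} w^(k*j) equals n if n | k, else 0.
Step 2: Here n = 22, k = 48
Step 3: Does n divide k? 22 | 48 -> False
Step 4: Sum = 0

0


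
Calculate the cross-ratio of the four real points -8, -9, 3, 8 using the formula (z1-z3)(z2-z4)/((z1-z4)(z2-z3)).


Step 1: (z1-z3)(z2-z4) = (-11) * (-17) = 187
Step 2: (z1-z4)(z2-z3) = (-16) * (-12) = 192
Step 3: Cross-ratio = 187/192 = 187/192

187/192


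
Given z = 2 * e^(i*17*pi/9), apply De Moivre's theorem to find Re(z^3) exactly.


Step 1: By De Moivre's theorem, z^3 = 2^3 * e^(i*3*17*pi/9) = 8 * (cos(17*pi/3) + i*sin(17*pi/3))
Step 2: |z|^3 = 2^3 = 8
Step 3: Reduce the angle mod 2*pi: 17*pi/3 - 4*pi = 5*pi/3
Step 4: cos(5*pi/3) = 1/2
Step 5: Re(z^3) = 8 * 1/2 = 4

4


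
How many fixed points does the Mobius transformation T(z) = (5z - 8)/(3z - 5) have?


Step 1: Fixed points satisfy T(z) = z
Step 2: 3z^2 - 10z + 8 = 0
Step 3: Discriminant = (-10)^2 - 4*3*8 = 4
Step 4: Number of fixed points = 2

2


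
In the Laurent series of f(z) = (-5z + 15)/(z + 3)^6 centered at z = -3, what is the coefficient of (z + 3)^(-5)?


Step 1: Write the numerator in powers of (z + 3): -5z + 15 = -5(z + 3) + (-5*(-3) + 15) = -5(z + 3) + 30
Step 2: Divide by (z + 3)^6: f(z) = 30(z + 3)^(-6) - 5(z + 3)^(-5)
Step 3: This finite sum is the Laurent series of f about z = -3.
Step 4: Coefficient of (z + 3)^(-5) = coefficient of (z + 3) in the re-centred numerator = -5

-5


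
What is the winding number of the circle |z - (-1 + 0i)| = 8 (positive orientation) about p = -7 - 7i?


Step 1: Center c = (-1, 0), radius = 8
Step 2: |p - c|^2 = (-6)^2 + (-7)^2 = 85
Step 3: r^2 = 64
Step 4: |p-c| > r so winding number = 0

0


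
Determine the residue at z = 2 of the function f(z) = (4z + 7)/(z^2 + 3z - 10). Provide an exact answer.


Step 1: Q(z) = z^2 + 3z - 10 = (z - 2)(z + 5)
Step 2: Q'(z) = 2z + 3
Step 3: Q'(2) = 7, P(2) = 15
Step 4: Res = P(2)/Q'(2) = 15/7 = 15/7

15/7


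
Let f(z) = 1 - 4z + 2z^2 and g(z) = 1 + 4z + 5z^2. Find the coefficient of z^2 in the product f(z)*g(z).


Step 1: z^2 term in f*g comes from: (1)*(5z^2) + (-4z)*(4z) + (2z^2)*(1)
Step 2: = 5 - 16 + 2
Step 3: = -9

-9


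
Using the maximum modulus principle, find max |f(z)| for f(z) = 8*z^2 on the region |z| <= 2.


Step 1: On |z| = 2, |f(z)| = 8 * |z|^2 = 8 * 2^2
Step 2: By maximum modulus principle, maximum is on boundary.
Step 3: Maximum = 8 * 4 = 32

32


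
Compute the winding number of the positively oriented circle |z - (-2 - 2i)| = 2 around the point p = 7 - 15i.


Step 1: Center c = (-2, -2), radius = 2
Step 2: |p - c|^2 = 9^2 + (-13)^2 = 250
Step 3: r^2 = 4
Step 4: |p-c| > r so winding number = 0

0


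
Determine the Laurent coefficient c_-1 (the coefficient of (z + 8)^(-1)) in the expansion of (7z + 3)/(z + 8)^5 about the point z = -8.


Step 1: Write the numerator in powers of (z + 8): 7z + 3 = 7(z + 8) + (7*(-8) + 3) = 7(z + 8) - 53
Step 2: Divide by (z + 8)^5: f(z) = -53(z + 8)^(-5) + 7(z + 8)^(-4)
Step 3: This finite sum is the Laurent series of f about z = -8.
Step 4: Only the powers -5 and -4 appear, so the coefficient of (z + 8)^(-1) = 0

0


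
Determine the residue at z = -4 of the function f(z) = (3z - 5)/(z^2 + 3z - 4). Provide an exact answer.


Step 1: Q(z) = z^2 + 3z - 4 = (z + 4)(z - 1)
Step 2: Q'(z) = 2z + 3
Step 3: Q'(-4) = -5, P(-4) = -17
Step 4: Res = P(-4)/Q'(-4) = -17/(-5) = 17/5

17/5


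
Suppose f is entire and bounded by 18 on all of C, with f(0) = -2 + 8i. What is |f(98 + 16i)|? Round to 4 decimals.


Step 1: By Liouville's theorem, a bounded entire function is constant.
Step 2: f(z) = f(0) = -2 + 8i for all z.
Step 3: |f(w)| = |-2 + 8i| = sqrt(4 + 64)
Step 4: = 8.2462

8.2462


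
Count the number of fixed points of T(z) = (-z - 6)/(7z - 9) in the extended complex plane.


Step 1: Fixed points satisfy T(z) = z
Step 2: 7z^2 - 8z + 6 = 0
Step 3: Discriminant = (-8)^2 - 4*7*6 = -104
Step 4: Number of fixed points = 2

2


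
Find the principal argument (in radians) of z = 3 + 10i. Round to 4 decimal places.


Step 1: z = 3 + 10i
Step 2: arg(z) = atan2(10, 3)
Step 3: arg(z) = 1.2793

1.2793


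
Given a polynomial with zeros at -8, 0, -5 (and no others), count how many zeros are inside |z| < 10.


Step 1: Check each root:
  z = -8: |-8| = 8 < 10
  z = 0: |0| = 0 < 10
  z = -5: |-5| = 5 < 10
Step 2: Count = 3

3


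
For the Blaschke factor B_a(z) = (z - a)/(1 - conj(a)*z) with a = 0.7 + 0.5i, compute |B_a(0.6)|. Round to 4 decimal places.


Step 1: Numerator z0 - a = 0.6 - (0.7 + 0.5i) = -0.1 - 0.5i
Step 2: Denominator 1 - conj(a)*z0 = 1 - (0.7 - 0.5i)*0.6 = 0.58 + 0.3i
Step 3: |z0 - a|^2 = (-0.1)^2 + (-0.5)^2 = 0.26; |1 - conj(a)*z0|^2 = 0.58^2 + 0.3^2 = 0.4264
Step 4: |B_a(0.6)| = sqrt(0.26 / 0.4264) = sqrt(0.609756)
Step 5: = 0.7809

0.7809


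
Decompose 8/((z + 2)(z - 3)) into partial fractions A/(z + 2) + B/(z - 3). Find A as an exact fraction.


Step 1: Multiply both sides by (z + 2) and set z = -2
Step 2: A = 8 / (-2 - 3)
Step 3: A = 8 / (-5)
Step 4: A = -8/5

-8/5


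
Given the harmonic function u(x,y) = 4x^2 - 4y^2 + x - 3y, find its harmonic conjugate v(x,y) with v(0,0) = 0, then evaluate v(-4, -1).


Step 1: v_x = -u_y = 8y + 3
Step 2: v_y = u_x = 8x + 1
Step 3: v = 8xy + 3x + y + C
Step 4: v(0,0) = 0 => C = 0
Step 5: v(-4, -1) = 19

19


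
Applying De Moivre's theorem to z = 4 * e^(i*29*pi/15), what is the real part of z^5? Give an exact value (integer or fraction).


Step 1: By De Moivre's theorem, z^5 = 4^5 * e^(i*5*29*pi/15) = 1024 * (cos(29*pi/3) + i*sin(29*pi/3))
Step 2: |z|^5 = 4^5 = 1024
Step 3: Reduce the angle mod 2*pi: 29*pi/3 - 8*pi = 5*pi/3
Step 4: cos(5*pi/3) = 1/2
Step 5: Re(z^5) = 1024 * 1/2 = 512

512


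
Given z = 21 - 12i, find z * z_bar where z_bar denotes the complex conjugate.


Step 1: conj(z) = 21 + 12i
Step 2: z * conj(z) = 21^2 + (-12)^2
Step 3: = 441 + 144 = 585

585


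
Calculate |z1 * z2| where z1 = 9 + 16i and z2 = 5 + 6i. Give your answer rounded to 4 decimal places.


Step 1: |z1| = sqrt(9^2 + 16^2) = sqrt(337)
Step 2: |z2| = sqrt(5^2 + 6^2) = sqrt(61)
Step 3: |z1*z2| = |z1|*|z2| = sqrt(337) * sqrt(61) = sqrt(337 * 61) = sqrt(20557)
Step 4: = 143.3771

143.3771


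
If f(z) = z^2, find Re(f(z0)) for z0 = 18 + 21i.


Step 1: z0 = 18 + 21i
Step 2: z0^2 = 18^2 - 21^2 + 756i
Step 3: real part = 324 - 441 = -117

-117


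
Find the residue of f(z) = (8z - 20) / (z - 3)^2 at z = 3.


Step 1: Pole of order 2 at z = 3
Step 2: Res = lim d/dz [(z - 3)^2 * f(z)] as z -> 3
Step 3: (z - 3)^2 * f(z) = 8z - 20
Step 4: d/dz[8z - 20] = 8

8


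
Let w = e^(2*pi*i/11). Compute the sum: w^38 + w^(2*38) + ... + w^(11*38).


Step 1: The sum sum_{j=1}^{n} w^(k*j) equals n if n | k, else 0.
Step 2: Here n = 11, k = 38
Step 3: Does n divide k? 11 | 38 -> False
Step 4: Sum = 0

0


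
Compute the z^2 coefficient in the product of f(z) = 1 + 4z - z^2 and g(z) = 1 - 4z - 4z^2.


Step 1: z^2 term in f*g comes from: (1)*(-4z^2) + (4z)*(-4z) + (-z^2)*(1)
Step 2: = -4 - 16 - 1
Step 3: = -21

-21


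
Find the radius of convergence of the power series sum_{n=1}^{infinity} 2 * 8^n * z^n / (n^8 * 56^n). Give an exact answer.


Step 1: General term a_n = 2 * 8^n / (n^8 * 56^n)
Step 2: By the root test, |a_n|^(1/n) = 2^(1/n) * 8 / (n^(8/n) * 56) -> 8/56 as n -> infinity (since 2^(1/n) -> 1 and n^(8/n) -> 1)
Step 3: R = 1/lim|a_n|^(1/n) = 56/8 = 7

7


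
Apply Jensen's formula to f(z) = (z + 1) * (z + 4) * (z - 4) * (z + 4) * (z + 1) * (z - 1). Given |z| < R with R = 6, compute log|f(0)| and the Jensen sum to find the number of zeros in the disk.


Jensen's formula: (1/2pi)*integral log|f(Re^it)|dt = log|f(0)| + sum_{|a_k|<R} log(R/|a_k|)
Step 1: f(0) = 1 * 4 * (-4) * 4 * 1 * (-1) = 64
Step 2: log|f(0)| = log|-1| + log|-4| + log|4| + log|-4| + log|-1| + log|1| = 4.1589
Step 3: Zeros inside |z| < 6: -1, -4, 4, -4, -1, 1
Step 4: Jensen sum = log(6/1) + log(6/4) + log(6/4) + log(6/4) + log(6/1) + log(6/1) = 6.5917
Step 5: n(R) = number of terms in the Jensen sum = count of zeros inside |z| < 6 = 6

6


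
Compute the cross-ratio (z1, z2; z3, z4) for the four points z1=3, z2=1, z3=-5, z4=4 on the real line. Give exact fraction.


Step 1: (z1-z3)(z2-z4) = 8 * (-3) = -24
Step 2: (z1-z4)(z2-z3) = (-1) * 6 = -6
Step 3: Cross-ratio = 24/6 = 4

4


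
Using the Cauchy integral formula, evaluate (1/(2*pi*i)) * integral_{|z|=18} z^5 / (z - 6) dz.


Step 1: f(z) = z^5, a = 6 is inside |z| = 18
Step 2: By Cauchy integral formula: (1/(2pi*i)) * integral = f(a)
Step 3: f(6) = 6^5 = 7776

7776


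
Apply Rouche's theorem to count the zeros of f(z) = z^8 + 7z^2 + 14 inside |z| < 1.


Step 1: On |z| = 1 the three terms have sizes |z^8| = 1^8 = 1, |7z^2| = 7*1^2 = 7, |14| = 14
Step 2: The dominant term is g(z) = 14; let h(z) = z^8 + 7z^2 so f = g + h
Step 3: On |z| = 1: |g| = 14 and |h| <= 1 + 7 = 8
Step 4: Since 14 > 8, |h| < |g| on |z| = 1, so by Rouche f has the same number of zeros as g inside |z| < 1
Step 5: g(z) = 14 is a nonzero constant with no zeros inside |z| < 1. Answer = 0

0


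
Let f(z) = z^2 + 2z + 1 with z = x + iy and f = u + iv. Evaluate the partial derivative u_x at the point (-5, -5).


Step 1: f(z) = (x+iy)^2 + 2(x+iy) + 1
Step 2: u = (x^2 - y^2) + 2x + 1
Step 3: u_x = 2x + 2
Step 4: At (-5, -5): u_x = -10 + 2 = -8

-8


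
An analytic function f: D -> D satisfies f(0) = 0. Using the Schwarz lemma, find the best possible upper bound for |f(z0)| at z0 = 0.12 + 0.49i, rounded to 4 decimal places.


Step 1: Schwarz lemma: if f: D -> D is analytic with f(0) = 0, then |f(z)| <= |z| for all z in D, and this is sharp (f(z) = z).
Step 2: |z0|^2 = 0.12^2 + 0.49^2 = 0.2545
Step 3: |z0| = sqrt(0.2545) = 0.50448
Step 4: Best bound = |z0| = 0.5045

0.5045


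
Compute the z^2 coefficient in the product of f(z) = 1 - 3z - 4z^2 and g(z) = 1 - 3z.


Step 1: z^2 term in f*g comes from: (1)*(0) + (-3z)*(-3z) + (-4z^2)*(1)
Step 2: = 0 + 9 - 4
Step 3: = 5

5


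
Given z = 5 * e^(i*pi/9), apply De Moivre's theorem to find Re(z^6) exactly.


Step 1: By De Moivre's theorem, z^6 = 5^6 * e^(i*6*pi/9) = 15625 * (cos(2*pi/3) + i*sin(2*pi/3))
Step 2: |z|^6 = 5^6 = 15625
Step 3: The angle 2*pi/3 already lies in [0, 2*pi)
Step 4: cos(2*pi/3) = -1/2
Step 5: Re(z^6) = 15625 * (-1/2) = -15625/2

-15625/2


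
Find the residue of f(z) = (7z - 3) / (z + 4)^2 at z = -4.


Step 1: Pole of order 2 at z = -4
Step 2: Res = lim d/dz [(z + 4)^2 * f(z)] as z -> -4
Step 3: (z + 4)^2 * f(z) = 7z - 3
Step 4: d/dz[7z - 3] = 7

7


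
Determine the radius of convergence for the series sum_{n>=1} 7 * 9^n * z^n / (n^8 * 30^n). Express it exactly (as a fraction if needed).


Step 1: General term a_n = 7 * 9^n / (n^8 * 30^n)
Step 2: By the root test, |a_n|^(1/n) = 7^(1/n) * 9 / (n^(8/n) * 30) -> 9/30 as n -> infinity (since 7^(1/n) -> 1 and n^(8/n) -> 1)
Step 3: R = 1/lim|a_n|^(1/n) = 30/9 = 10/3

10/3


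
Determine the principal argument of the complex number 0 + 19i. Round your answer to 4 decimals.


Step 1: z = 0 + 19i
Step 2: arg(z) = atan2(19, 0)
Step 3: arg(z) = 1.5708

1.5708


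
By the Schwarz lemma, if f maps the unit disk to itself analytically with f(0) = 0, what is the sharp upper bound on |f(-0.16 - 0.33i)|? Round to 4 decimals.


Step 1: Schwarz lemma: if f: D -> D is analytic with f(0) = 0, then |f(z)| <= |z| for all z in D, and this is sharp (f(z) = z).
Step 2: |z0|^2 = (-0.16)^2 + (-0.33)^2 = 0.1345
Step 3: |z0| = sqrt(0.1345) = 0.366742
Step 4: Best bound = |z0| = 0.3667

0.3667


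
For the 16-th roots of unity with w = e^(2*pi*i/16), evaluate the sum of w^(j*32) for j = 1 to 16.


Step 1: The sum sum_{j=1}^{n} w^(k*j) equals n if n | k, else 0.
Step 2: Here n = 16, k = 32
Step 3: Does n divide k? 16 | 32 -> True
Step 4: Sum = 16

16


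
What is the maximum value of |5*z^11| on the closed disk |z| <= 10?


Step 1: On |z| = 10, |f(z)| = 5 * |z|^11 = 5 * 10^11
Step 2: By maximum modulus principle, maximum is on boundary.
Step 3: Maximum = 5 * 100000000000 = 500000000000

500000000000


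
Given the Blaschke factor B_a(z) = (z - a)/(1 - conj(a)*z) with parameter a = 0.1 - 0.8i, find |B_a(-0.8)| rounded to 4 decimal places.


Step 1: Numerator z0 - a = -0.8 - (0.1 - 0.8i) = -0.9 + 0.8i
Step 2: Denominator 1 - conj(a)*z0 = 1 - (0.1 + 0.8i)*(-0.8) = 1.08 + 0.64i
Step 3: |z0 - a|^2 = (-0.9)^2 + 0.8^2 = 1.45; |1 - conj(a)*z0|^2 = 1.08^2 + 0.64^2 = 1.576
Step 4: |B_a(-0.8)| = sqrt(1.45 / 1.576) = sqrt(0.920051)
Step 5: = 0.9592

0.9592


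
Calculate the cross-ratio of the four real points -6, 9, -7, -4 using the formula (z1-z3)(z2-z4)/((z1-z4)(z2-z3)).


Step 1: (z1-z3)(z2-z4) = 1 * 13 = 13
Step 2: (z1-z4)(z2-z3) = (-2) * 16 = -32
Step 3: Cross-ratio = -13/32 = -13/32

-13/32


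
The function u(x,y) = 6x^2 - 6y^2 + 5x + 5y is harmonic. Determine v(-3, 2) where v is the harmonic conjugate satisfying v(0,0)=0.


Step 1: v_x = -u_y = 12y - 5
Step 2: v_y = u_x = 12x + 5
Step 3: v = 12xy - 5x + 5y + C
Step 4: v(0,0) = 0 => C = 0
Step 5: v(-3, 2) = -47

-47


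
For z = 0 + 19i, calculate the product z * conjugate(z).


Step 1: conj(z) = 0 - 19i
Step 2: z * conj(z) = 0^2 + 19^2
Step 3: = 0 + 361 = 361

361


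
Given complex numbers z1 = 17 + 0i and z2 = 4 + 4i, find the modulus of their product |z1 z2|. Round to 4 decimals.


Step 1: |z1| = sqrt(17^2 + 0^2) = sqrt(289)
Step 2: |z2| = sqrt(4^2 + 4^2) = sqrt(32)
Step 3: |z1*z2| = |z1|*|z2| = sqrt(289) * sqrt(32) = sqrt(289 * 32) = sqrt(9248)
Step 4: = 96.1665

96.1665


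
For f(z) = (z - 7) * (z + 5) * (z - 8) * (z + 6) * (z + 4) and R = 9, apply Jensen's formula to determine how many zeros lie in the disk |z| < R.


Jensen's formula: (1/2pi)*integral log|f(Re^it)|dt = log|f(0)| + sum_{|a_k|<R} log(R/|a_k|)
Step 1: f(0) = (-7) * 5 * (-8) * 6 * 4 = 6720
Step 2: log|f(0)| = log|7| + log|-5| + log|8| + log|-6| + log|-4| = 8.8128
Step 3: Zeros inside |z| < 9: 7, -5, 8, -6, -4
Step 4: Jensen sum = log(9/7) + log(9/5) + log(9/8) + log(9/6) + log(9/4) = 2.1733
Step 5: n(R) = number of terms in the Jensen sum = count of zeros inside |z| < 9 = 5

5


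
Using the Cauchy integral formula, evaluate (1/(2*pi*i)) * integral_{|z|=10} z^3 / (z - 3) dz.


Step 1: f(z) = z^3, a = 3 is inside |z| = 10
Step 2: By Cauchy integral formula: (1/(2pi*i)) * integral = f(a)
Step 3: f(3) = 3^3 = 27

27


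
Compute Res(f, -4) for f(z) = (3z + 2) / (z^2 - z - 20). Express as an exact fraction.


Step 1: Q(z) = z^2 - z - 20 = (z + 4)(z - 5)
Step 2: Q'(z) = 2z - 1
Step 3: Q'(-4) = -9, P(-4) = -10
Step 4: Res = P(-4)/Q'(-4) = -10/(-9) = 10/9

10/9


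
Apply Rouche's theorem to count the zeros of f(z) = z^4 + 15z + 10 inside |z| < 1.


Step 1: On |z| = 1 the three terms have sizes |z^4| = 1^4 = 1, |15z| = 15*1 = 15, |10| = 10
Step 2: The dominant term is g(z) = 15z; let h(z) = z^4 + 10 so f = g + h
Step 3: On |z| = 1: |g| = 15 and |h| <= 1 + 10 = 11
Step 4: Since 15 > 11, |h| < |g| on |z| = 1, so by Rouche f has the same number of zeros as g inside |z| < 1
Step 5: g(z) = 15z has 1 zero (at the origin, multiplicity 1) inside |z| < 1. Answer = 1

1


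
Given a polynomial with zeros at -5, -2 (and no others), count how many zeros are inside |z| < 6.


Step 1: Check each root:
  z = -5: |-5| = 5 < 6
  z = -2: |-2| = 2 < 6
Step 2: Count = 2

2


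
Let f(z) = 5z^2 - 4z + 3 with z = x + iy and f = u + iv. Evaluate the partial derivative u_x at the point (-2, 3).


Step 1: f(z) = 5(x+iy)^2 - 4(x+iy) + 3
Step 2: u = 5(x^2 - y^2) - 4x + 3
Step 3: u_x = 10x - 4
Step 4: At (-2, 3): u_x = -20 - 4 = -24

-24


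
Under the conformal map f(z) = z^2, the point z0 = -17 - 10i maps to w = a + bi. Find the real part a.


Step 1: z0 = -17 - 10i
Step 2: z0^2 = (-17)^2 - (-10)^2 + 340i
Step 3: real part = 289 - 100 = 189

189


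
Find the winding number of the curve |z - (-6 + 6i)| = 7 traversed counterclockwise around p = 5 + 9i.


Step 1: Center c = (-6, 6), radius = 7
Step 2: |p - c|^2 = 11^2 + 3^2 = 130
Step 3: r^2 = 49
Step 4: |p-c| > r so winding number = 0

0


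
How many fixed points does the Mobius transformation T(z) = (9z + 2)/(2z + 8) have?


Step 1: Fixed points satisfy T(z) = z
Step 2: 2z^2 - z - 2 = 0
Step 3: Discriminant = (-1)^2 - 4*2*(-2) = 17
Step 4: Number of fixed points = 2

2


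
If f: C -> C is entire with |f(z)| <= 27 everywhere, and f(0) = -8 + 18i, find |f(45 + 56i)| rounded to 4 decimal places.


Step 1: By Liouville's theorem, a bounded entire function is constant.
Step 2: f(z) = f(0) = -8 + 18i for all z.
Step 3: |f(w)| = |-8 + 18i| = sqrt(64 + 324)
Step 4: = 19.6977

19.6977


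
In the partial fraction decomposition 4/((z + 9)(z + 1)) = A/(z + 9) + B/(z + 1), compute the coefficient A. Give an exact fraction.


Step 1: Multiply both sides by (z + 9) and set z = -9
Step 2: A = 4 / (-9 + 1)
Step 3: A = 4 / (-8)
Step 4: A = -1/2

-1/2


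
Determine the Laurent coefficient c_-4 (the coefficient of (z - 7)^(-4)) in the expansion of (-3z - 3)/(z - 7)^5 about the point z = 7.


Step 1: Write the numerator in powers of (z - 7): -3z - 3 = -3(z - 7) + (-3*7 - 3) = -3(z - 7) - 24
Step 2: Divide by (z - 7)^5: f(z) = -24(z - 7)^(-5) - 3(z - 7)^(-4)
Step 3: This finite sum is the Laurent series of f about z = 7.
Step 4: Coefficient of (z - 7)^(-4) = coefficient of (z - 7) in the re-centred numerator = -3

-3


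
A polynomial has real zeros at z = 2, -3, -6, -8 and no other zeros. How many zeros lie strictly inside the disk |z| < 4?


Step 1: Check each root:
  z = 2: |2| = 2 < 4
  z = -3: |-3| = 3 < 4
  z = -6: |-6| = 6 >= 4
  z = -8: |-8| = 8 >= 4
Step 2: Count = 2

2


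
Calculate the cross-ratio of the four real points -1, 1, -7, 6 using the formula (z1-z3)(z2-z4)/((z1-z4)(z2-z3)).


Step 1: (z1-z3)(z2-z4) = 6 * (-5) = -30
Step 2: (z1-z4)(z2-z3) = (-7) * 8 = -56
Step 3: Cross-ratio = 30/56 = 15/28

15/28
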